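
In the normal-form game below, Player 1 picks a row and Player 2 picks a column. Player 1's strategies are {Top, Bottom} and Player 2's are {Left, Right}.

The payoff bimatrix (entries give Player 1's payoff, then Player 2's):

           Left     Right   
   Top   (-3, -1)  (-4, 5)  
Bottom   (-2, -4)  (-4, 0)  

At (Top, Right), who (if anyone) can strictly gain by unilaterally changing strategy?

Player 1 at (Top, Right) earns -4; deviating to Bottom yields -4 — not better.
Player 2 earns 5; deviating to Left yields -1 — not better.
Neither player can strictly improve; the profile is a Nash equilibrium.

Neither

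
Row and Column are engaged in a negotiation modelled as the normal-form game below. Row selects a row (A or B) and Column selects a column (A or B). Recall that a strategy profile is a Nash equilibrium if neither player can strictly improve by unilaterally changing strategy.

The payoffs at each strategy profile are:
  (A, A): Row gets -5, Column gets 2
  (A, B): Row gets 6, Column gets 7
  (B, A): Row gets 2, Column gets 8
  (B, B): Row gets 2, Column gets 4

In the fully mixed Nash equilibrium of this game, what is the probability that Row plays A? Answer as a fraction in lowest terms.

4/9

Let p be the probability that Row plays A. In a completely mixed equilibrium, Column must be indifferent between A and B.
Column's expected payoff from A is 2p + 8(1−p); from B it is 7p + 4(1−p).
Setting these equal: −6p + 8 = 3p + 4, so p = 4/9.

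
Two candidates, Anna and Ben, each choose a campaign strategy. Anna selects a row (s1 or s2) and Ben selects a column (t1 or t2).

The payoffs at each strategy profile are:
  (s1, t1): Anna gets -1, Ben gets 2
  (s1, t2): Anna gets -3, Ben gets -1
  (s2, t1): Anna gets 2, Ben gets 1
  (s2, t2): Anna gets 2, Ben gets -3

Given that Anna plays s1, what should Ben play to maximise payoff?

Against s1, Ben earns 2 from t1 and -1 from t2.
So t1 is the best response.

t1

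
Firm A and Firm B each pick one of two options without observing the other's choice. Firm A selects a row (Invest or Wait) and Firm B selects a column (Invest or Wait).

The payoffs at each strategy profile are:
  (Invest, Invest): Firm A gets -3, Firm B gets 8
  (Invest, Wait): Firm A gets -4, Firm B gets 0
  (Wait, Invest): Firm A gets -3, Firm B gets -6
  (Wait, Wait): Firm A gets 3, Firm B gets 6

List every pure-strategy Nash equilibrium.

(Invest, Invest) and (Wait, Wait)

(Invest, Invest): Firm A gets -3 ≥ -3 from Wait, and Firm B gets 8 ≥ 0 from Wait — Nash equilibrium.
(Invest, Wait): Firm A prefers Wait (3 > -4); Firm B prefers Invest (8 > 0) — not an equilibrium.
(Wait, Invest): Firm B prefers Wait (6 > -6) — not an equilibrium.
(Wait, Wait): Firm A gets 3 ≥ -4 from Invest, and Firm B gets 6 ≥ -6 from Invest — Nash equilibrium.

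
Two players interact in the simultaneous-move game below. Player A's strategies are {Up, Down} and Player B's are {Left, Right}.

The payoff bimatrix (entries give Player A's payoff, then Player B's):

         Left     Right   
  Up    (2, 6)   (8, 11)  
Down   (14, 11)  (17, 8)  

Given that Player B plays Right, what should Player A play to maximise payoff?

Against Right, Player A earns 8 from Up and 17 from Down.
So Down is the best response.

Down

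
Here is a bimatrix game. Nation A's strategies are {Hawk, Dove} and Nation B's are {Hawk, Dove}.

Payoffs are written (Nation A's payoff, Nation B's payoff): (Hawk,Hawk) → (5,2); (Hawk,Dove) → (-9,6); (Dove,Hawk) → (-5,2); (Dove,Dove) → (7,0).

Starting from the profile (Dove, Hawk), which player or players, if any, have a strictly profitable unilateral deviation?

Nation A

Nation A at (Dove, Hawk) earns -5; deviating to Hawk yields 5 — a strict improvement.
Nation B earns 2; deviating to Dove yields 0 — not better.
Only Nation A has a strictly profitable deviation.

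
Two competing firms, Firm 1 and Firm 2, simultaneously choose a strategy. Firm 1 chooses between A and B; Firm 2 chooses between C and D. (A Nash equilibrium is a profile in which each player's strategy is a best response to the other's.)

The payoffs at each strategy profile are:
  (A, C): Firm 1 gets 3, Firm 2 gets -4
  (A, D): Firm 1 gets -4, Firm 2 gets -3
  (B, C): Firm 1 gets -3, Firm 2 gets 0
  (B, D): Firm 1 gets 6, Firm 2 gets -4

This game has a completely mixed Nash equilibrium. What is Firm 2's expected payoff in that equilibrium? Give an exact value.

First find x, the probability Firm 1 plays A, from Firm 2's indifference between C and D: −4x = −3x − 4(1−x), giving x = 4/5.
Since Firm 2 is indifferent in equilibrium, Firm 2's expected payoff equals the payoff from either column against (4/5, 1/5). Using C: −4(4/5) = -16/5.

-16/5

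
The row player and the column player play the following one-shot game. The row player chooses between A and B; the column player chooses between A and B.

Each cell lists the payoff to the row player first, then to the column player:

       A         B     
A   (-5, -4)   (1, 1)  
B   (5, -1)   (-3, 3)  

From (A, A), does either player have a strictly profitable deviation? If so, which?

The row player at (A, A) earns -5; deviating to B yields 5 — a strict improvement.
The column player earns -4; deviating to B yields 1 — a strict improvement.
Both the row player and the column player have strictly profitable deviations.

Both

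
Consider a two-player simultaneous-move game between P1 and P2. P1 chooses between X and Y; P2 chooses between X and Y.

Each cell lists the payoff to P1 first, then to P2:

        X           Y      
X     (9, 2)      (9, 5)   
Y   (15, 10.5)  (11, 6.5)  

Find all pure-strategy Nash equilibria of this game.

(X, X): P1 prefers Y (15 > 9); P2 prefers Y (5 > 2) — not an equilibrium.
(X, Y): P1 prefers Y (11 > 9) — not an equilibrium.
(Y, X): P1 gets 15 ≥ 9 from X, and P2 gets 10.5 ≥ 6.5 from Y — Nash equilibrium.
(Y, Y): P2 prefers X (10.5 > 6.5) — not an equilibrium.

(Y, X)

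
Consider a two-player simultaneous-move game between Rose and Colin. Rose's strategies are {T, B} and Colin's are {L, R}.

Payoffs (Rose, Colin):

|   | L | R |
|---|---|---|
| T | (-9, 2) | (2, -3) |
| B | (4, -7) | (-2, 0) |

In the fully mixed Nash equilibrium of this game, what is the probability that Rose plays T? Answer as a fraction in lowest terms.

7/12

Let r be the probability that Rose plays T. In a completely mixed equilibrium, Colin must be indifferent between L and R.
Colin's expected payoff from L is 2r − 7(1−r); from R it is −3r.
Setting these equal: 9r − 7 = −3r, so r = 7/12.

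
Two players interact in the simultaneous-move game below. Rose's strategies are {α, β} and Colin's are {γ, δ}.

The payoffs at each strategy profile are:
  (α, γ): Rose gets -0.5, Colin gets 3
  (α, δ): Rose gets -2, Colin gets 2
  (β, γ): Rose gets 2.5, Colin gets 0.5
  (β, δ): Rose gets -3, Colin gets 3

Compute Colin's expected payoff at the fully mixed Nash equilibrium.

16/7

First find x, the probability Rose plays α, from Colin's indifference between γ and δ: 3x + 0.5(1−x) = 2x + 3(1−x), giving x = 5/7.
Since Colin is indifferent in equilibrium, Colin's expected payoff equals the payoff from either column against (5/7, 2/7). Using γ: 3(5/7) + 0.5(2/7) = 16/7.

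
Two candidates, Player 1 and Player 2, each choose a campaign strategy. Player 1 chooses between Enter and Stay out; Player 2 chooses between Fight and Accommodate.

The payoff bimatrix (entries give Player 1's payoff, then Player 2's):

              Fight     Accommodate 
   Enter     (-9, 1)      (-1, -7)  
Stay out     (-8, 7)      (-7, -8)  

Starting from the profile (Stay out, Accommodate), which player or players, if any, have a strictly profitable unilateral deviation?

Both

Player 1 at (Stay out, Accommodate) earns -7; deviating to Enter yields -1 — a strict improvement.
Player 2 earns -8; deviating to Fight yields 7 — a strict improvement.
Both Player 1 and Player 2 have strictly profitable deviations.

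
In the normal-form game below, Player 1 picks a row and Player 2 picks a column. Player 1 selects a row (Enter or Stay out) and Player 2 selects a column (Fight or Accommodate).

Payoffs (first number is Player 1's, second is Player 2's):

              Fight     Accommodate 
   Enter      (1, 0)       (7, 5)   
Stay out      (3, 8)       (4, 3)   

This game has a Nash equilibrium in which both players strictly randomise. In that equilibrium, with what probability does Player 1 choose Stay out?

Let p be the probability that Player 1 plays Enter. In a completely mixed equilibrium, Player 2 must be indifferent between Fight and Accommodate.
Player 2's expected payoff from Fight is 8(1−p); from Accommodate it is 5p + 3(1−p).
Setting these equal: −8p + 8 = 2p + 3, so p = 1/2.
Therefore Player 1 plays Stay out with probability 1 − 1/2 = 1/2.

1/2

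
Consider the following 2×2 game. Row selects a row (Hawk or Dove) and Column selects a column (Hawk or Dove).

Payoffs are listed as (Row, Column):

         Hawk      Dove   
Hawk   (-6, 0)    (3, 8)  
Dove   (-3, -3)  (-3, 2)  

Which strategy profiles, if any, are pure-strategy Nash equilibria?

(Hawk, Hawk): Row prefers Dove (-3 > -6); Column prefers Dove (8 > 0) — not an equilibrium.
(Hawk, Dove): Row gets 3 ≥ -3 from Dove, and Column gets 8 ≥ 0 from Hawk — Nash equilibrium.
(Dove, Hawk): Column prefers Dove (2 > -3) — not an equilibrium.
(Dove, Dove): Row prefers Hawk (3 > -3) — not an equilibrium.

(Hawk, Dove)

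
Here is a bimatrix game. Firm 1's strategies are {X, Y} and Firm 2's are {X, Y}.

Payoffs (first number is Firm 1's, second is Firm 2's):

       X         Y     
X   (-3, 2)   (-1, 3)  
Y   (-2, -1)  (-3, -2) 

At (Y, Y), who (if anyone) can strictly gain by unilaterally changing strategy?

Firm 1 at (Y, Y) earns -3; deviating to X yields -1 — a strict improvement.
Firm 2 earns -2; deviating to X yields -1 — a strict improvement.
Both Firm 1 and Firm 2 have strictly profitable deviations.

Both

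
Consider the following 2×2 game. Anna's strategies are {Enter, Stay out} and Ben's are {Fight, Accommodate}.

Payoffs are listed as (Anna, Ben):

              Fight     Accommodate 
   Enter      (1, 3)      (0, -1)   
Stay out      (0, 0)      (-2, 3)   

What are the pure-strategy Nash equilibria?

(Enter, Fight): Anna gets 1 ≥ 0 from Stay out, and Ben gets 3 ≥ -1 from Accommodate — Nash equilibrium.
(Enter, Accommodate): Ben prefers Fight (3 > -1) — not an equilibrium.
(Stay out, Fight): Anna prefers Enter (1 > 0); Ben prefers Accommodate (3 > 0) — not an equilibrium.
(Stay out, Accommodate): Anna prefers Enter (0 > -2) — not an equilibrium.

(Enter, Fight)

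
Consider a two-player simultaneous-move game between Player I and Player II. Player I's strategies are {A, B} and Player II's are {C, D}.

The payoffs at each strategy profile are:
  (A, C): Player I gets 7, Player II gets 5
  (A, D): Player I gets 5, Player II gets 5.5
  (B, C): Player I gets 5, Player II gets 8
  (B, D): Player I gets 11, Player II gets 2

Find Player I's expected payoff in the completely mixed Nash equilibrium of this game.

First find q, the probability Player II plays C, from Player I's indifference between A and B: 7q + 5(1−q) = 5q + 11(1−q), giving q = 3/4.
Since Player I is indifferent in equilibrium, Player I's expected payoff equals the payoff from either row against (3/4, 1/4). Using A: 7(3/4) + 5(1/4) = 13/2.

13/2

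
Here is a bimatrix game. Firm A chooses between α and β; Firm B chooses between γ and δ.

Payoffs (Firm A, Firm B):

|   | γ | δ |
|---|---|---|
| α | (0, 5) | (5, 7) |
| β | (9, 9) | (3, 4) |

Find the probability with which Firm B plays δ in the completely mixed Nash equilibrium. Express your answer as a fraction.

9/11

Let c be the probability that Firm B plays γ. In a completely mixed equilibrium, Firm A must be indifferent between α and β.
Firm A's expected payoff from α is 5(1−c); from β it is 9c + 3(1−c).
Setting these equal: −5c + 5 = 6c + 3, so c = 2/11.
Therefore Firm B plays δ with probability 1 − 2/11 = 9/11.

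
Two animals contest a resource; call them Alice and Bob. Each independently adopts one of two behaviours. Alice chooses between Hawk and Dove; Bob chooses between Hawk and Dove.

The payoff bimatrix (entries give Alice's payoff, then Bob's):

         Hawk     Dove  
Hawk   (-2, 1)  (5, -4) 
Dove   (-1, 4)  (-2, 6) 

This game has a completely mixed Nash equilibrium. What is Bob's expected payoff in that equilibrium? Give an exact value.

First find x, the probability Alice plays Hawk, from Bob's indifference between Hawk and Dove: x + 4(1−x) = −4x + 6(1−x), giving x = 2/7.
Since Bob is indifferent in equilibrium, Bob's expected payoff equals the payoff from either column against (2/7, 5/7). Using Hawk: (2/7) + 4(5/7) = 22/7.

22/7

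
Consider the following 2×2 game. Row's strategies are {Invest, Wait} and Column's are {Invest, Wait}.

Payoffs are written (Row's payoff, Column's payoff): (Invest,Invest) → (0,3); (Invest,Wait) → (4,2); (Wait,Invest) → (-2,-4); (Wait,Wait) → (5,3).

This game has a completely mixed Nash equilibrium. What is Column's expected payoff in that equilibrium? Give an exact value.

17/8

First find x, the probability Row plays Invest, from Column's indifference between Invest and Wait: 3x − 4(1−x) = 2x + 3(1−x), giving x = 7/8.
Since Column is indifferent in equilibrium, Column's expected payoff equals the payoff from either column against (7/8, 1/8). Using Invest: 3(7/8) − 4(1/8) = 17/8.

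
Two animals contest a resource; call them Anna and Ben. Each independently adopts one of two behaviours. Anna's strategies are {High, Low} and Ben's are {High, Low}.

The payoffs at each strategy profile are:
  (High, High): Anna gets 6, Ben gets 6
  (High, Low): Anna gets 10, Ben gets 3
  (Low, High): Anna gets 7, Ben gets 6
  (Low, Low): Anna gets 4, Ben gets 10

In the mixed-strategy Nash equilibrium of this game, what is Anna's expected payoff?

46/7

First find y, the probability Ben plays High, from Anna's indifference between High and Low: 6y + 10(1−y) = 7y + 4(1−y), giving y = 6/7.
Since Anna is indifferent in equilibrium, Anna's expected payoff equals the payoff from either row against (6/7, 1/7). Using High: 6(6/7) + 10(1/7) = 46/7.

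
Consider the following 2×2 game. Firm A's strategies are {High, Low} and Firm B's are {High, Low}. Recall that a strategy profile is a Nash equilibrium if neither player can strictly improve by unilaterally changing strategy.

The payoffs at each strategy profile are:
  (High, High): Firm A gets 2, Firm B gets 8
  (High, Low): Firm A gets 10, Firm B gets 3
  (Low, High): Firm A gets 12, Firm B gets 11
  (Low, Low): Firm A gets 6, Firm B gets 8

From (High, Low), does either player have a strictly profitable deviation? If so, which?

Firm B

Firm A at (High, Low) earns 10; deviating to Low yields 6 — not better.
Firm B earns 3; deviating to High yields 8 — a strict improvement.
Only Firm B has a strictly profitable deviation.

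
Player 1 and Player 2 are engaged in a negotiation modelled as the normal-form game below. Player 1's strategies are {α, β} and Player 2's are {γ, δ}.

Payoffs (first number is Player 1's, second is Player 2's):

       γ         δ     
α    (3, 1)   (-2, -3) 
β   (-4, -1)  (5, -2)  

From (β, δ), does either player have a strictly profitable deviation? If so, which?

Player 2

Player 1 at (β, δ) earns 5; deviating to α yields -2 — not better.
Player 2 earns -2; deviating to γ yields -1 — a strict improvement.
Only Player 2 has a strictly profitable deviation.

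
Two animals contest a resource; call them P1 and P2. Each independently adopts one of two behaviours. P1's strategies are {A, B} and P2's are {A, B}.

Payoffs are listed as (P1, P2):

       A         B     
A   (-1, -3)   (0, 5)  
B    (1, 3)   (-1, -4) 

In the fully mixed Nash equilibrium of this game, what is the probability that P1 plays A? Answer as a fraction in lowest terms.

7/15

Let r be the probability that P1 plays A. In a completely mixed equilibrium, P2 must be indifferent between A and B.
P2's expected payoff from A is −3r + 3(1−r); from B it is 5r − 4(1−r).
Setting these equal: −6r + 3 = 9r − 4, so r = 7/15.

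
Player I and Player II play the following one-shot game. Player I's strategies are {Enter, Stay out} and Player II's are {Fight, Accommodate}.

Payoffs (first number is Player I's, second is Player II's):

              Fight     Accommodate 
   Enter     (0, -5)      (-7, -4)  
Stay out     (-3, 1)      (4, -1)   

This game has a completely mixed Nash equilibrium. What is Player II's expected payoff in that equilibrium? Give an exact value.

-3

First find p, the probability Player I plays Enter, from Player II's indifference between Fight and Accommodate: −5p + (1−p) = −4p − (1−p), giving p = 2/3.
Since Player II is indifferent in equilibrium, Player II's expected payoff equals the payoff from either column against (2/3, 1/3). Using Fight: −5(2/3) + (1/3) = -3.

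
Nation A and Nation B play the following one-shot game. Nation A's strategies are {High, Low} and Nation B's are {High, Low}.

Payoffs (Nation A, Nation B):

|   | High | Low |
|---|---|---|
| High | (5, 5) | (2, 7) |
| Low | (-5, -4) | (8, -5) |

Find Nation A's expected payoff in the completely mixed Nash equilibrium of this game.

25/8

First find y, the probability Nation B plays High, from Nation A's indifference between High and Low: 5y + 2(1−y) = −5y + 8(1−y), giving y = 3/8.
Since Nation A is indifferent in equilibrium, Nation A's expected payoff equals the payoff from either row against (3/8, 5/8). Using High: 5(3/8) + 2(5/8) = 25/8.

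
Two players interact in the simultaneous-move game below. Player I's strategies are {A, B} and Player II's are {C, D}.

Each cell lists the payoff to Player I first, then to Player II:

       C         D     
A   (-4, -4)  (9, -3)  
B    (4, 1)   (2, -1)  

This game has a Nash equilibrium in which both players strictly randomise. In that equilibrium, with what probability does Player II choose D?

Let y be the probability that Player II plays C. In a completely mixed equilibrium, Player I must be indifferent between A and B.
Player I's expected payoff from A is −4y + 9(1−y); from B it is 4y + 2(1−y).
Setting these equal: −13y + 9 = 2y + 2, so y = 7/15.
Therefore Player II plays D with probability 1 − 7/15 = 8/15.

8/15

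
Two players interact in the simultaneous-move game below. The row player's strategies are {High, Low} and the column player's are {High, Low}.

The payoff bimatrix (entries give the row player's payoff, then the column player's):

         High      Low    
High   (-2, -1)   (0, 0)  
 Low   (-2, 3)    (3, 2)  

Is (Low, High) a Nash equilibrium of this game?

Yes

At (Low, High), the row player earns -2; switching to High would give -2, so the row player has no profitable deviation.
The column player earns 3; switching to Low would give 2, so the column player has no profitable deviation.
Neither player can gain by a unilateral deviation, so this profile is a Nash equilibrium.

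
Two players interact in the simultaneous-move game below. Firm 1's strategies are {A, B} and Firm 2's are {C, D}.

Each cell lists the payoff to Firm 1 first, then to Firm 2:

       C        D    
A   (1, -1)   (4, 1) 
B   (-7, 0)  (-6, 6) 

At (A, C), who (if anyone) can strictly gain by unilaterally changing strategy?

Firm 1 at (A, C) earns 1; deviating to B yields -7 — not better.
Firm 2 earns -1; deviating to D yields 1 — a strict improvement.
Only Firm 2 has a strictly profitable deviation.

Firm 2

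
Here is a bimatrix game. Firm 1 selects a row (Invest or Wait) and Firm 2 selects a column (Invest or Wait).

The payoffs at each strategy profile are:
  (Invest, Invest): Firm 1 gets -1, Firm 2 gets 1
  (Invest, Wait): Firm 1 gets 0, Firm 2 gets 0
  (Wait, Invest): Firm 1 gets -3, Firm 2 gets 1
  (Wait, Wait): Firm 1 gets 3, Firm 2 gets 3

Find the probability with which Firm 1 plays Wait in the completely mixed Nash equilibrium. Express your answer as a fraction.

Let p be the probability that Firm 1 plays Invest. In a completely mixed equilibrium, Firm 2 must be indifferent between Invest and Wait.
Firm 2's expected payoff from Invest is p + (1−p); from Wait it is 3(1−p).
Setting these equal: 1 = −3p + 3, so p = 2/3.
Therefore Firm 1 plays Wait with probability 1 − 2/3 = 1/3.

1/3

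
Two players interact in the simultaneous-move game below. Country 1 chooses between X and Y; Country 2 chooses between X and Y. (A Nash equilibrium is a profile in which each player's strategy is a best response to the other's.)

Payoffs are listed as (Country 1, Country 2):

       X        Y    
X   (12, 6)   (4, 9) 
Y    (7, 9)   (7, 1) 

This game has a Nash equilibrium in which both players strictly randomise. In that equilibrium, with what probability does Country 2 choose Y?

5/8

Let c be the probability that Country 2 plays X. In a completely mixed equilibrium, Country 1 must be indifferent between X and Y.
Country 1's expected payoff from X is 12c + 4(1−c); from Y it is 7c + 7(1−c).
Setting these equal: 8c + 4 = 7, so c = 3/8.
Therefore Country 2 plays Y with probability 1 − 3/8 = 5/8.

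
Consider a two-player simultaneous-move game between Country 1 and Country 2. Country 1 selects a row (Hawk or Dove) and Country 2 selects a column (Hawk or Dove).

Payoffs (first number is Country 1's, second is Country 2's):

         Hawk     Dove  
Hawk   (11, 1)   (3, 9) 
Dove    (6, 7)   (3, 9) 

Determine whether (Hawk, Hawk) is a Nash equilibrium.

No

At (Hawk, Hawk), Country 1 earns 11; switching to Dove would give 6, so Country 1 has no profitable deviation.
Country 2 earns 1; switching to Dove would give 9, so Country 2 would deviate.
Since at least one player can profitably deviate, this is not a Nash equilibrium.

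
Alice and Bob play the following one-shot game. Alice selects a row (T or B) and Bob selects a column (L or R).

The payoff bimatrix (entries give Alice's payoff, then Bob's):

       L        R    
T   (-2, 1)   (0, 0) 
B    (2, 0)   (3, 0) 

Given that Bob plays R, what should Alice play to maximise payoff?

Against R, Alice earns 0 from T and 3 from B.
So B is the best response.

B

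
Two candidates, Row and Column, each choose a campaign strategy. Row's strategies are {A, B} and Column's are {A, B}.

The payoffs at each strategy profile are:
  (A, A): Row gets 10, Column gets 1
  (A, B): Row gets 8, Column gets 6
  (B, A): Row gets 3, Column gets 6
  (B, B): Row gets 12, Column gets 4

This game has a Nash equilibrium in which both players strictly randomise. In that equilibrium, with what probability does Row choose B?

Let r be the probability that Row plays A. In a completely mixed equilibrium, Column must be indifferent between A and B.
Column's expected payoff from A is r + 6(1−r); from B it is 6r + 4(1−r).
Setting these equal: −5r + 6 = 2r + 4, so r = 2/7.
Therefore Row plays B with probability 1 − 2/7 = 5/7.

5/7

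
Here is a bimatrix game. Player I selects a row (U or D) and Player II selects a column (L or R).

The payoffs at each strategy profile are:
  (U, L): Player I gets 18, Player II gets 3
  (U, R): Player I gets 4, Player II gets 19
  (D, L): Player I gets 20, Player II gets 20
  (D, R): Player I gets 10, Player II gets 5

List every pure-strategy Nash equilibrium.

(D, L)

(U, L): Player I prefers D (20 > 18); Player II prefers R (19 > 3) — not an equilibrium.
(U, R): Player I prefers D (10 > 4) — not an equilibrium.
(D, L): Player I gets 20 ≥ 18 from U, and Player II gets 20 ≥ 5 from R — Nash equilibrium.
(D, R): Player II prefers L (20 > 5) — not an equilibrium.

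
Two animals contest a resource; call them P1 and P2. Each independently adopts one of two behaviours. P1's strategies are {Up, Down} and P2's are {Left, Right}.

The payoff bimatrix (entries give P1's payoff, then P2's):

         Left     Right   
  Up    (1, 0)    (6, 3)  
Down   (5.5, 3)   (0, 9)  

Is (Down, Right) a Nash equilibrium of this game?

At (Down, Right), P1 earns 0; switching to Up would give 6, so P1 would deviate.
P2 earns 9; switching to Left would give 3, so P2 has no profitable deviation.
Since at least one player can profitably deviate, this is not a Nash equilibrium.

No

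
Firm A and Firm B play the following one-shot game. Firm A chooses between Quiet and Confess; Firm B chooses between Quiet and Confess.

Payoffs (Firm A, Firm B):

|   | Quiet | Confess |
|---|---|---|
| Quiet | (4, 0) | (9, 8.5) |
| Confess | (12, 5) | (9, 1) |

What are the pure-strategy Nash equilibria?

(Quiet, Confess) and (Confess, Quiet)

(Quiet, Quiet): Firm A prefers Confess (12 > 4); Firm B prefers Confess (8.5 > 0) — not an equilibrium.
(Quiet, Confess): Firm A gets 9 ≥ 9 from Confess, and Firm B gets 8.5 ≥ 0 from Quiet — Nash equilibrium.
(Confess, Quiet): Firm A gets 12 ≥ 4 from Quiet, and Firm B gets 5 ≥ 1 from Confess — Nash equilibrium.
(Confess, Confess): Firm B prefers Quiet (5 > 1) — not an equilibrium.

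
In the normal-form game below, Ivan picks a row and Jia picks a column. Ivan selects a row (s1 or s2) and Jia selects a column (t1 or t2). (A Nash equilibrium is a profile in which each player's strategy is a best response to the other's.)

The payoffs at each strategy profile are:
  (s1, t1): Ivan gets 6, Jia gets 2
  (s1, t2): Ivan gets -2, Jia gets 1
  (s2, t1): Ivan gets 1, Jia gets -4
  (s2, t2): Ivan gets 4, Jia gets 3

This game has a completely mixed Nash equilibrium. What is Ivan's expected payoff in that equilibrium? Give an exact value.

26/11

First find q, the probability Jia plays t1, from Ivan's indifference between s1 and s2: 6q − 2(1−q) = q + 4(1−q), giving q = 6/11.
Since Ivan is indifferent in equilibrium, Ivan's expected payoff equals the payoff from either row against (6/11, 5/11). Using s1: 6(6/11) − 2(5/11) = 26/11.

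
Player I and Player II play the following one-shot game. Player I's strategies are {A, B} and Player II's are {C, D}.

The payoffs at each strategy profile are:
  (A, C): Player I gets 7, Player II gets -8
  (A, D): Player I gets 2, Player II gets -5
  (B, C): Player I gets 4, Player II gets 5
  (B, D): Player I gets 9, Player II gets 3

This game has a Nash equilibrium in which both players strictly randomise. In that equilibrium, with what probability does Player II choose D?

Let y be the probability that Player II plays C. In a completely mixed equilibrium, Player I must be indifferent between A and B.
Player I's expected payoff from A is 7y + 2(1−y); from B it is 4y + 9(1−y).
Setting these equal: 5y + 2 = −5y + 9, so y = 7/10.
Therefore Player II plays D with probability 1 − 7/10 = 3/10.

3/10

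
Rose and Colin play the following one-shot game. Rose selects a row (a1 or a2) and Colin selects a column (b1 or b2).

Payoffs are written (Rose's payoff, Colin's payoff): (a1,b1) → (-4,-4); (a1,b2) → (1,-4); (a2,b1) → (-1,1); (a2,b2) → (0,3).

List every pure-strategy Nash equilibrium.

(a1, b1): Rose prefers a2 (-1 > -4) — not an equilibrium.
(a1, b2): Rose gets 1 ≥ 0 from a2, and Colin gets -4 ≥ -4 from b1 — Nash equilibrium.
(a2, b1): Colin prefers b2 (3 > 1) — not an equilibrium.
(a2, b2): Rose prefers a1 (1 > 0) — not an equilibrium.

(a1, b2)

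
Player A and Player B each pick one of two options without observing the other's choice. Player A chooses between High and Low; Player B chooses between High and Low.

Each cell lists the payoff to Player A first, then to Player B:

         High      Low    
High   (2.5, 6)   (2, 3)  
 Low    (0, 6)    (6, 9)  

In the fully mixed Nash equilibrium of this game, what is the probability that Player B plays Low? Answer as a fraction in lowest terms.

5/13

Let c be the probability that Player B plays High. In a completely mixed equilibrium, Player A must be indifferent between High and Low.
Player A's expected payoff from High is 2.5c + 2(1−c); from Low it is 6(1−c).
Setting these equal: 0.5c + 2 = −6c + 6, so c = 8/13.
Therefore Player B plays Low with probability 1 − 8/13 = 5/13.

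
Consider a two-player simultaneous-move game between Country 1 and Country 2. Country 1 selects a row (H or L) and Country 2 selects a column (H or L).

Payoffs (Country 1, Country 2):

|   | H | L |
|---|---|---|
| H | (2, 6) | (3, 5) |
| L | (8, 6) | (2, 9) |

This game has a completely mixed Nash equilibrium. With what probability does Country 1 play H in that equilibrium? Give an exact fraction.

Let p be the probability that Country 1 plays H. In a completely mixed equilibrium, Country 2 must be indifferent between H and L.
Country 2's expected payoff from H is 6p + 6(1−p); from L it is 5p + 9(1−p).
Setting these equal: 6 = −4p + 9, so p = 3/4.

3/4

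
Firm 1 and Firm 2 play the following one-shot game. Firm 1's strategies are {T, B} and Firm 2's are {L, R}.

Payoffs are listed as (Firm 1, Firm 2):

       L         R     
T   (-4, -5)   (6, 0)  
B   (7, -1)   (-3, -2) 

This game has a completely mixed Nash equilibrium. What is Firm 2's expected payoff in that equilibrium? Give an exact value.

First find x, the probability Firm 1 plays T, from Firm 2's indifference between L and R: −5x − (1−x) = −2(1−x), giving x = 1/6.
Since Firm 2 is indifferent in equilibrium, Firm 2's expected payoff equals the payoff from either column against (1/6, 5/6). Using L: −5(1/6) − (5/6) = -5/3.

-5/3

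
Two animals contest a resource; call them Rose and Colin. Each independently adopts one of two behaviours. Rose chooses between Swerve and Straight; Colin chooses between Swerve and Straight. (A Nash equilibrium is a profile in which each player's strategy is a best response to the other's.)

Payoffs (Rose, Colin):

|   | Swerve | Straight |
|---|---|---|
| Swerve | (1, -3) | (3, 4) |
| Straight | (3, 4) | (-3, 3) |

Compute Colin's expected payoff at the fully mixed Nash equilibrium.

First find x, the probability Rose plays Swerve, from Colin's indifference between Swerve and Straight: −3x + 4(1−x) = 4x + 3(1−x), giving x = 1/8.
Since Colin is indifferent in equilibrium, Colin's expected payoff equals the payoff from either column against (1/8, 7/8). Using Swerve: −3(1/8) + 4(7/8) = 25/8.

25/8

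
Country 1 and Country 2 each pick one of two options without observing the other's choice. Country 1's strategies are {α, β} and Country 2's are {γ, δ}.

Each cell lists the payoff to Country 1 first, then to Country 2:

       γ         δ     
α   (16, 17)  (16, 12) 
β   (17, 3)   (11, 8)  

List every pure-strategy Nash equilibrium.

(α, γ): Country 1 prefers β (17 > 16) — not an equilibrium.
(α, δ): Country 2 prefers γ (17 > 12) — not an equilibrium.
(β, γ): Country 2 prefers δ (8 > 3) — not an equilibrium.
(β, δ): Country 1 prefers α (16 > 11) — not an equilibrium.

none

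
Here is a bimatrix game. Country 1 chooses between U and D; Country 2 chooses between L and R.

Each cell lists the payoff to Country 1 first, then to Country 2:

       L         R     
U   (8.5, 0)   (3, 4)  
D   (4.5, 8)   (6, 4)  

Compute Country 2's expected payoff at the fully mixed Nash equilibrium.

4

First find p, the probability Country 1 plays U, from Country 2's indifference between L and R: 8(1−p) = 4p + 4(1−p), giving p = 1/2.
Since Country 2 is indifferent in equilibrium, Country 2's expected payoff equals the payoff from either column against (1/2, 1/2). Using L: 8(1/2) = 4.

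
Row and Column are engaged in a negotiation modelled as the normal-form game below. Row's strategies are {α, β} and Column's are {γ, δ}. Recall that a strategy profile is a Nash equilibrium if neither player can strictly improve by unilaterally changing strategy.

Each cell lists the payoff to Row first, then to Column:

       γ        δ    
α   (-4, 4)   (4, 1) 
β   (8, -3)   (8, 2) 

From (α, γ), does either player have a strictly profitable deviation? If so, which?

Row at (α, γ) earns -4; deviating to β yields 8 — a strict improvement.
Column earns 4; deviating to δ yields 1 — not better.
Only Row has a strictly profitable deviation.

Row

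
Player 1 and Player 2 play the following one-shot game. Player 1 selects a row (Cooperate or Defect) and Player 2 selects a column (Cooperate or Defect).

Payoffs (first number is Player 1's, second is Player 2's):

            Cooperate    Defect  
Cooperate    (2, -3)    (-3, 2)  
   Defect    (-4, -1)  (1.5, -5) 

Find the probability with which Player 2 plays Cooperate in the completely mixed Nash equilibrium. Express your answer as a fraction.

Let q be the probability that Player 2 plays Cooperate. In a completely mixed equilibrium, Player 1 must be indifferent between Cooperate and Defect.
Player 1's expected payoff from Cooperate is 2q − 3(1−q); from Defect it is −4q + 1.5(1−q).
Setting these equal: 5q − 3 = −5.5q + 1.5, so q = 3/7.

3/7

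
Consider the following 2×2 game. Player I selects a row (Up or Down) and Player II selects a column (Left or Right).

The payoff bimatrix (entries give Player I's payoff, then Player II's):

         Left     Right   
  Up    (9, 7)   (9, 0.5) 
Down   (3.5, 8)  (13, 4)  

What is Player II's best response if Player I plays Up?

Against Up, Player II earns 7 from Left and 0.5 from Right.
So Left is the best response.

Left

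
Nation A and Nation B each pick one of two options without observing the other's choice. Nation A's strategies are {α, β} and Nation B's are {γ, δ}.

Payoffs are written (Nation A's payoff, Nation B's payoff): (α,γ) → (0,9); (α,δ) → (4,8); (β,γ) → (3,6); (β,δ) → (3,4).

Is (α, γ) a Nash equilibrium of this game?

At (α, γ), Nation A earns 0; switching to β would give 3, so Nation A would deviate.
Nation B earns 9; switching to δ would give 8, so Nation B has no profitable deviation.
Since at least one player can profitably deviate, this is not a Nash equilibrium.

No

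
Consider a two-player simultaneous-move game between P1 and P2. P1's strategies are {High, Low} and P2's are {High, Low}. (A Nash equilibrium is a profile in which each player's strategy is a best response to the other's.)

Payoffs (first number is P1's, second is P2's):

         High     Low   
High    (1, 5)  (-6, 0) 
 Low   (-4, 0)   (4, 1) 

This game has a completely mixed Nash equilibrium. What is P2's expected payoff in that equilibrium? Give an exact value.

First find x, the probability P1 plays High, from P2's indifference between High and Low: 5x = (1−x), giving x = 1/6.
Since P2 is indifferent in equilibrium, P2's expected payoff equals the payoff from either column against (1/6, 5/6). Using High: 5(1/6) = 5/6.

5/6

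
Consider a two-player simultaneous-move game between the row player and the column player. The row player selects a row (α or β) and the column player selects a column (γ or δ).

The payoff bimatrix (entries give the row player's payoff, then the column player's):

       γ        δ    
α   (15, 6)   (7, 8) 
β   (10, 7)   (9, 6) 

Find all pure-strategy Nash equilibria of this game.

(α, γ): the column player prefers δ (8 > 6) — not an equilibrium.
(α, δ): the row player prefers β (9 > 7) — not an equilibrium.
(β, γ): the row player prefers α (15 > 10) — not an equilibrium.
(β, δ): the column player prefers γ (7 > 6) — not an equilibrium.

none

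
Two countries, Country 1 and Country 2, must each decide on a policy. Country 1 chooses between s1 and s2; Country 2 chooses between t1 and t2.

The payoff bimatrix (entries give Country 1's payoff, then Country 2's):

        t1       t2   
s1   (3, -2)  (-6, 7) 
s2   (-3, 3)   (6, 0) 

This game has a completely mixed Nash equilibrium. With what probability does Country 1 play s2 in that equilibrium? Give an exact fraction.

Let r be the probability that Country 1 plays s1. In a completely mixed equilibrium, Country 2 must be indifferent between t1 and t2.
Country 2's expected payoff from t1 is −2r + 3(1−r); from t2 it is 7r.
Setting these equal: −5r + 3 = 7r, so r = 1/4.
Therefore Country 1 plays s2 with probability 1 − 1/4 = 3/4.

3/4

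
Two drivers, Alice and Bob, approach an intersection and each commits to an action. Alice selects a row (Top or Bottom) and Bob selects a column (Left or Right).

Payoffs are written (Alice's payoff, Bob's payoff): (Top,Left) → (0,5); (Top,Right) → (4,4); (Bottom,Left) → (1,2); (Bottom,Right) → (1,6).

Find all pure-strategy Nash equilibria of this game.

(Top, Left): Alice prefers Bottom (1 > 0) — not an equilibrium.
(Top, Right): Bob prefers Left (5 > 4) — not an equilibrium.
(Bottom, Left): Bob prefers Right (6 > 2) — not an equilibrium.
(Bottom, Right): Alice prefers Top (4 > 1) — not an equilibrium.

none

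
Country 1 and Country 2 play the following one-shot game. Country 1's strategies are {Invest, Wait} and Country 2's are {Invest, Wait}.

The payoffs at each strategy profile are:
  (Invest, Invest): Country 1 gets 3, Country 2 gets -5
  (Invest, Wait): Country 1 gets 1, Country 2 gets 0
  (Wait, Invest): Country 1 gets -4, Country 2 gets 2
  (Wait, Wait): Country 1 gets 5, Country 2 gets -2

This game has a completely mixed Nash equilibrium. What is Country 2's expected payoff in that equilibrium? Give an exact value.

First find x, the probability Country 1 plays Invest, from Country 2's indifference between Invest and Wait: −5x + 2(1−x) = −2(1−x), giving x = 4/9.
Since Country 2 is indifferent in equilibrium, Country 2's expected payoff equals the payoff from either column against (4/9, 5/9). Using Invest: −5(4/9) + 2(5/9) = -10/9.

-10/9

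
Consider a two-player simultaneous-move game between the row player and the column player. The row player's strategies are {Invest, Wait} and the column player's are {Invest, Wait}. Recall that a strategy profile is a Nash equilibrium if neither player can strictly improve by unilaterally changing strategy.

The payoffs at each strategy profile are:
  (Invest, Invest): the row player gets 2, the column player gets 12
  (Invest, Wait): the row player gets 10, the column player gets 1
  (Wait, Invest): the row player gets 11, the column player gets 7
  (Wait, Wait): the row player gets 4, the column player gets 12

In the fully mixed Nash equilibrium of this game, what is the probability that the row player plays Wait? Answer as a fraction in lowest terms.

Let p be the probability that the row player plays Invest. In a completely mixed equilibrium, the column player must be indifferent between Invest and Wait.
The column player's expected payoff from Invest is 12p + 7(1−p); from Wait it is p + 12(1−p).
Setting these equal: 5p + 7 = −11p + 12, so p = 5/16.
Therefore the row player plays Wait with probability 1 − 5/16 = 11/16.

11/16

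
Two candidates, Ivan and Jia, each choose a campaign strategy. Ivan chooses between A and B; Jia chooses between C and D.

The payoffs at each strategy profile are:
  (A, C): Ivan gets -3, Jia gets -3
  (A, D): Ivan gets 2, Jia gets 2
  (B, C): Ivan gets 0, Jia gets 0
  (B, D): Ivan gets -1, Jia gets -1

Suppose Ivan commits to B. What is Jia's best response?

C

Against B, Jia earns 0 from C and -1 from D.
So C is the best response.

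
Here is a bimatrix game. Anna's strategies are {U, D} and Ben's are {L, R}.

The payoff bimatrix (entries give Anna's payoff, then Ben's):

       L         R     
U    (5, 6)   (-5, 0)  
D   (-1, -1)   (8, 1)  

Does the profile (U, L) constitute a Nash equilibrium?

At (U, L), Anna earns 5; switching to D would give -1, so Anna has no profitable deviation.
Ben earns 6; switching to R would give 0, so Ben has no profitable deviation.
Neither player can gain by a unilateral deviation, so this profile is a Nash equilibrium.

Yes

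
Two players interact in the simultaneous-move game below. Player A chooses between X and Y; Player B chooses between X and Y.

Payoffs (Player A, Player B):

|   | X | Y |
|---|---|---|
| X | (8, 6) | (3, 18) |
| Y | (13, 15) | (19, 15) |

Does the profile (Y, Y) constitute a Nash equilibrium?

Yes

At (Y, Y), Player A earns 19; switching to X would give 3, so Player A has no profitable deviation.
Player B earns 15; switching to X would give 15, so Player B has no profitable deviation.
Neither player can gain by a unilateral deviation, so this profile is a Nash equilibrium.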